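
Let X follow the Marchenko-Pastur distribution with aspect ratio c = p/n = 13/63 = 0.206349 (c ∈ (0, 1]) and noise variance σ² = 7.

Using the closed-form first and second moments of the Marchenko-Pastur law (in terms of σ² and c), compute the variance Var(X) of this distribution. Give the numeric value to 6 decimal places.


Recall the MP moments m_1 = E[X] = σ² and m_2 = E[X²] = σ⁴ (1 + c).
m_1 = E[X] = σ² = 7, so m_1² = 49.
m_2 = E[X²] = σ⁴ (1 + c) = 49 · (1 + 0.206349) = 49 · 1.206349 = 59.111111.
(Note m_2 − m_1² simplifies to c · σ⁴ = 0.206349 · 49.)

Var(X) = m_2 − m_1² = 59.111111 − 49 = 10.111111.


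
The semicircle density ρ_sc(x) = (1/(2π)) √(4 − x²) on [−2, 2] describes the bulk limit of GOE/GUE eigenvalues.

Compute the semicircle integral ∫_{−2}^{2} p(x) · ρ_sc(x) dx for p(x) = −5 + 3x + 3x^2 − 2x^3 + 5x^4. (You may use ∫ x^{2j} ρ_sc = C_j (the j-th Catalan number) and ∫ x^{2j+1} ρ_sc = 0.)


Write p(x) = Σ a_i x^i, split into monomials and integrate each against ρ_sc separately.
Using ∫ x^{2j} ρ_sc = C_j = (1/(j+1)) C(2j, j) (Catalan numbers) and ∫ x^{2j+1} ρ_sc = 0 (odd monomials vanish by symmetry):
  i = 0 (even): a_0 · C_{0} = -5 · 1 = -5
  i = 1 (odd): ∫ x^1 ρ_sc = 0 (vanishes)
  i = 2 (even): a_2 · C_{1} = 3 · 1 = 3
  i = 3 (odd): ∫ x^3 ρ_sc = 0 (vanishes)
  i = 4 (even): a_4 · C_{2} = 5 · 2 = 10

Summing the contributions: ∫_{−2}^{2} p(x) ρ_sc(x) dx = (-5) + 3 + 10 = 8.


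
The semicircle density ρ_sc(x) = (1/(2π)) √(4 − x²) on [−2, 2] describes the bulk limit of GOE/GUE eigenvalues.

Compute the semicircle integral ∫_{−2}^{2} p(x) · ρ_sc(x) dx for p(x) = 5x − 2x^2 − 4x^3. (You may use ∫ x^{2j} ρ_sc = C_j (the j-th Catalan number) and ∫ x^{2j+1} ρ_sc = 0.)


Write p(x) = Σ a_i x^i, split into monomials and integrate each against ρ_sc separately.
Using ∫ x^{2j} ρ_sc = C_j = (1/(j+1)) C(2j, j) (Catalan numbers) and ∫ x^{2j+1} ρ_sc = 0 (odd monomials vanish by symmetry):
  i = 1 (odd): ∫ x^1 ρ_sc = 0 (vanishes)
  i = 2 (even): a_2 · C_{1} = -2 · 1 = -2
  i = 3 (odd): ∫ x^3 ρ_sc = 0 (vanishes)

Summing the contributions: ∫_{−2}^{2} p(x) ρ_sc(x) dx = -2.


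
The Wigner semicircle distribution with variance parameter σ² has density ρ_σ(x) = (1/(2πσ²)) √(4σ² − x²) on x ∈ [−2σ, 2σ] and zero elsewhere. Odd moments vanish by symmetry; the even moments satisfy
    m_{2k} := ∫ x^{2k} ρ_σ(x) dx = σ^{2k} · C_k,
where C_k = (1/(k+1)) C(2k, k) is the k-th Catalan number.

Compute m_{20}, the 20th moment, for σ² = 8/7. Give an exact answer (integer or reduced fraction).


By the scaled semicircle moment identity, m_{2k} = σ^{2k} · C_k with k = 10.
C_10 = (1/(k+1)) · C(2k, k) = (1/11) · C(20, 10) = (1/11) · 184756 = 16796.
σ^{2k} = (σ²)^k = (8/7)^10 = 1073741824/282475249.

Therefore m_{20} = σ^{20} · C_10 = (1073741824/282475249) · 16796 = 18034567675904/282475249.


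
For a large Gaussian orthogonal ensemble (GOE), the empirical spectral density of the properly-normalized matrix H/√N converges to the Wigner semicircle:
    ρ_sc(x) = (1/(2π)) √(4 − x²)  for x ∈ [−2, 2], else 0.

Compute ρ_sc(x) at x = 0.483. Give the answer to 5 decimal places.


ρ_sc(x) = (1/(2π)) √(4 − x²). With x = 0.483:
  4 − x² = 4 − (0.483)² = 4 − 0.233289 = 3.766711.
  √(4 − x²) = 1.940802.
  1/(2π) = 0.159155.
  ρ_sc(0.483) = 0.159155 · 1.940802 = 0.308888.

Rounded to 5 decimal places: ρ_sc(0.483) ≈ 0.30889.


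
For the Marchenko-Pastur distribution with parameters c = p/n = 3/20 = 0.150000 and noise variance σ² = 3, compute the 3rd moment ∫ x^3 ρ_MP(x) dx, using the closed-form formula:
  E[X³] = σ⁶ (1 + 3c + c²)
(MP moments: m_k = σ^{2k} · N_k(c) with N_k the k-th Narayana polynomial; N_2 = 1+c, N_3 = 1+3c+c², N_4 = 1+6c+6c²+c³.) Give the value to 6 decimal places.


E[X³] = σ⁶ (1 + 3c + c²) (third MP moment). With σ² = 3 (so σ⁶ = 27) and c = 3/20 = 0.150000: E[X³] = 27 · (1 + 3·0.150000 + (0.150000)²) = 27 · 1.472500.

So E[X^3] = 39.757500.


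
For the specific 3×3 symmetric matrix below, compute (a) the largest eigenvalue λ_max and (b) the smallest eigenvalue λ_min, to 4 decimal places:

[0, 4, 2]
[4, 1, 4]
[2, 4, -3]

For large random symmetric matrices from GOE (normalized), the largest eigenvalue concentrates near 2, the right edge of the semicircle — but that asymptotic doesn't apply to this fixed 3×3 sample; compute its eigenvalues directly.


Since M is real symmetric, all three eigenvalues are real; they are the roots of det(λI − M) = λ³ − (tr M) λ² + s λ − det M, where s is the sum of the principal 2×2 minors.
tr M = 0 + 1 + (-3) = -2.
s = (0·1 − 4²) + (0·(-3) − 2²) + (1·(-3) − 4²) = -16 + (-4) + (-19) = -39.
det M (expand along row 1) = 0·(-19) − 4·(-20) + 2·14 = 108.
Characteristic polynomial: λ³ + 2λ² − 39λ − 108 = 0.
Substitute λ = y + (tr M)/3 = y − 0.666667 to remove the quadratic term: y³ + p·y + q = 0 with p = s − (tr M)²/3 = -40.333333 and q = −2(tr M)³/27 + (tr M)·s/3 − det M = -81.407407.
Three real roots ⇒ use the trigonometric (Viète) form: r = 2√(−p/3) = 7.333333, φ = arccos(3q/(p·r)) = arccos(0.825695) = 0.599363 rad.
y_k = r·cos(φ/3 − 2πk/3) for k = 0, 1, 2 gives y = 7.187464, -2.333333, -4.854131.
λ_k = y_k − 0.666667 gives λ = 6.5208, -3.0000, -5.5208 (check: the sum is -2.0000 = tr M).

Hence λ_max = 6.5208 and λ_min = -5.5208.


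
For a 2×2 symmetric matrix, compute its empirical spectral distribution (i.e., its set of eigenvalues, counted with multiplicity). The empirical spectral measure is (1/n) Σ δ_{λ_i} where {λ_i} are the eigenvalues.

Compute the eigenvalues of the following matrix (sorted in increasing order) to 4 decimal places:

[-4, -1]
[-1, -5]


Since M is real symmetric, both eigenvalues are real; they are the roots of det(λI − M) = λ² − (tr M) λ + det M.
tr M = -4 + (-5) = -9.
det M = (-4)·(-5) − (-1)² = 20 − 1 = 19.
Characteristic polynomial: λ² + 9λ + 19 = 0.
Discriminant Δ = (tr M)² − 4·det M = 81 − 76 = 5; √Δ = 2.236068.
λ = (tr M ± √Δ)/2 = (-9 ± 2.236068)/2, giving (tr M − √Δ)/2 = -5.6180 and (tr M + √Δ)/2 = -3.3820.

Eigenvalues sorted in increasing order: [-5.6180, -3.3820].


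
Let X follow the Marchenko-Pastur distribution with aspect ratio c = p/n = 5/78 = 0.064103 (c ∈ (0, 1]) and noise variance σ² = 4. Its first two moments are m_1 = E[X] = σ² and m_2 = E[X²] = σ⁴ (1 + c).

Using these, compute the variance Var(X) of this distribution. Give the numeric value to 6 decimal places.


m_1 = E[X] = σ² = 4, so m_1² = 16.
m_2 = E[X²] = σ⁴ (1 + c) = 16 · (1 + 0.064103) = 16 · 1.064103 = 17.025641.
(Note m_2 − m_1² simplifies to c · σ⁴ = 0.064103 · 16.)

Var(X) = m_2 − m_1² = 17.025641 − 16 = 1.025641.


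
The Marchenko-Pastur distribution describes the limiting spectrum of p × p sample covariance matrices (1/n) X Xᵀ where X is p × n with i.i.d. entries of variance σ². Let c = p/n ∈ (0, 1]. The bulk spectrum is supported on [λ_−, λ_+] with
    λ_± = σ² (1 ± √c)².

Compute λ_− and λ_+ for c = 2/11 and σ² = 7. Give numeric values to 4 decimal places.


c = 2/11 = 0.181818; √c = 0.426401.
λ_− = σ² (1 − √c)² = 7 · (1 − 0.426401)² = 7 · (0.573599)² = 2.303107.
λ_+ = σ² (1 + √c)² = 7 · (1 + 0.426401)² = 7 · (1.426401)² = 14.242347.

Rounded to 4 decimal places: λ_− ≈ 2.3031, λ_+ ≈ 14.2423.


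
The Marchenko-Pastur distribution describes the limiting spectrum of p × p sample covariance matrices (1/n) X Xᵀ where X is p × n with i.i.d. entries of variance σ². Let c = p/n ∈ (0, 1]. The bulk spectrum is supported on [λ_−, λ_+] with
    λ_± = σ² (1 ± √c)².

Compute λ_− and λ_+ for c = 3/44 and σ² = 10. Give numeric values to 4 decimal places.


c = 3/44 = 0.068182; √c = 0.261116.
λ_− = σ² (1 − √c)² = 10 · (1 − 0.261116)² = 10 · (0.738884)² = 5.459489.
λ_+ = σ² (1 + √c)² = 10 · (1 + 0.261116)² = 10 · (1.261116)² = 15.904148.

Rounded to 4 decimal places: λ_− ≈ 5.4595, λ_+ ≈ 15.9041.


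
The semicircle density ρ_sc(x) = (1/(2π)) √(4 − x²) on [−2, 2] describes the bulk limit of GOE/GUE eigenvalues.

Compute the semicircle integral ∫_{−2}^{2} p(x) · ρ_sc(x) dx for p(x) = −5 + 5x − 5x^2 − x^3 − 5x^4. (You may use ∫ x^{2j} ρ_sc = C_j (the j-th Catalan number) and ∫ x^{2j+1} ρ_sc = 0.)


Write p(x) = Σ a_i x^i, split into monomials and integrate each against ρ_sc separately.
Using ∫ x^{2j} ρ_sc = C_j = (1/(j+1)) C(2j, j) (Catalan numbers) and ∫ x^{2j+1} ρ_sc = 0 (odd monomials vanish by symmetry):
  i = 0 (even): a_0 · C_{0} = -5 · 1 = -5
  i = 1 (odd): ∫ x^1 ρ_sc = 0 (vanishes)
  i = 2 (even): a_2 · C_{1} = -5 · 1 = -5
  i = 3 (odd): ∫ x^3 ρ_sc = 0 (vanishes)
  i = 4 (even): a_4 · C_{2} = -5 · 2 = -10

Summing the contributions: ∫_{−2}^{2} p(x) ρ_sc(x) dx = (-5) + (-5) + (-10) = -20.


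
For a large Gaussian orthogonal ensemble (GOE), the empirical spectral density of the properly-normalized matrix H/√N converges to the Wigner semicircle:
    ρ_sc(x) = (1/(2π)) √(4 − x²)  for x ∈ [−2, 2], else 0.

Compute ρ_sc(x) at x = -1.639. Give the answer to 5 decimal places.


ρ_sc(x) = (1/(2π)) √(4 − x²). With x = -1.639:
  4 − x² = 4 − (-1.639)² = 4 − 2.686321 = 1.313679.
  √(4 − x²) = 1.146158.
  1/(2π) = 0.159155.
  ρ_sc(-1.639) = 0.159155 · 1.146158 = 0.182417.

Rounded to 5 decimal places: ρ_sc(-1.639) ≈ 0.18242.


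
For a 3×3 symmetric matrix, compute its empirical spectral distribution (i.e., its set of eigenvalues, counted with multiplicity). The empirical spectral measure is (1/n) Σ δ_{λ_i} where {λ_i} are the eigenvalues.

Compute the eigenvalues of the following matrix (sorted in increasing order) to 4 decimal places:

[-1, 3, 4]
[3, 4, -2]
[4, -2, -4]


Since M is real symmetric, all three eigenvalues are real; they are the roots of det(λI − M) = λ³ − (tr M) λ² + s λ − det M, where s is the sum of the principal 2×2 minors.
tr M = -1 + 4 + (-4) = -1.
s = ((-1)·4 − 3²) + ((-1)·(-4) − 4²) + (4·(-4) − (-2)²) = -13 + (-12) + (-20) = -45.
det M (expand along row 1) = (-1)·(-20) − 3·(-4) + 4·(-22) = -56.
Characteristic polynomial: λ³ + λ² − 45λ + 56 = 0.
Substitute λ = y + (tr M)/3 = y − 0.333333 to remove the quadratic term: y³ + p·y + q = 0 with p = s − (tr M)²/3 = -45.333333 and q = −2(tr M)³/27 + (tr M)·s/3 − det M = 71.074074.
Three real roots ⇒ use the trigonometric (Viète) form: r = 2√(−p/3) = 7.774603, φ = arccos(3q/(p·r)) = arccos(-0.604974) = 2.220529 rad.
y_k = r·cos(φ/3 − 2πk/3) for k = 0, 1, 2 gives y = 5.740374, 1.670673, -7.411047.
λ_k = y_k − 0.333333 gives λ = 5.4070, 1.3373, -7.7444 (check: the sum is -1.0000 = tr M).

Eigenvalues sorted in increasing order: [-7.7444, 1.3373, 5.4070].


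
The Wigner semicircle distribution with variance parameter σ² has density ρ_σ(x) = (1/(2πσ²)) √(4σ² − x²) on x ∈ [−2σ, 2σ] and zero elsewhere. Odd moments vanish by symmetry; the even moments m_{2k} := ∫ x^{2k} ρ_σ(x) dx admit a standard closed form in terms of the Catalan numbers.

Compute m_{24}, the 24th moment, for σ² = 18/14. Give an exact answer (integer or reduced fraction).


By the scaled semicircle moment identity, m_{2k} = σ^{2k} · C_k with k = 12.
C_12 = (1/(k+1)) · C(2k, k) = (1/13) · C(24, 12) = (1/13) · 2704156 = 208012.
σ^{2k} = (σ²)^k = (18/14)^12 = 282429536481/13841287201.

Therefore m_{24} = σ^{24} · C_12 = (282429536481/13841287201) · 208012 = 8392676106069396/1977326743.


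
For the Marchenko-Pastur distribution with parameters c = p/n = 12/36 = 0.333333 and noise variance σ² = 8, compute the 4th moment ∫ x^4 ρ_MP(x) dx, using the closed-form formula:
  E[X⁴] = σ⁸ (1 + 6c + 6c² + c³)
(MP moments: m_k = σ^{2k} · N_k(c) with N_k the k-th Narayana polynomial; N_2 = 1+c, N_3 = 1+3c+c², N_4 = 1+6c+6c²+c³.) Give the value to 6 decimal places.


E[X⁴] = σ⁸ (1 + 6c + 6c² + c³) (fourth MP moment). With σ² = 8 (so σ⁸ = 4096) and c = 12/36 = 0.333333: E[X⁴] = 4096 · (1 + 6·0.333333 + 6·(0.333333)² + (0.333333)³) = 4096 · 3.703704.

So E[X^4] = 15170.370370.


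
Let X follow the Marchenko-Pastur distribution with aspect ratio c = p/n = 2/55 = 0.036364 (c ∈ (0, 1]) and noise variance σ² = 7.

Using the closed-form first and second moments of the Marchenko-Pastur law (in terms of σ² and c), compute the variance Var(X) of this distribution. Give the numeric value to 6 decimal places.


Recall the MP moments m_1 = E[X] = σ² and m_2 = E[X²] = σ⁴ (1 + c).
m_1 = E[X] = σ² = 7, so m_1² = 49.
m_2 = E[X²] = σ⁴ (1 + c) = 49 · (1 + 0.036364) = 49 · 1.036364 = 50.781818.
(Note m_2 − m_1² simplifies to c · σ⁴ = 0.036364 · 49.)

Var(X) = m_2 − m_1² = 50.781818 − 49 = 1.781818.


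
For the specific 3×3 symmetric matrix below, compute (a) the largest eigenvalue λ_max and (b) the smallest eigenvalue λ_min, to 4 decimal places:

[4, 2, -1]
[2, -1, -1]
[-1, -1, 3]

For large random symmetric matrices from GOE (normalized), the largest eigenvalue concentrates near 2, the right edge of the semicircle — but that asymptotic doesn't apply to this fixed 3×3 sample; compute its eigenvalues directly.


Since M is real symmetric, all three eigenvalues are real; they are the roots of det(λI − M) = λ³ − (tr M) λ² + s λ − det M, where s is the sum of the principal 2×2 minors.
tr M = 4 + (-1) + 3 = 6.
s = (4·(-1) − 2²) + (4·3 − (-1)²) + ((-1)·3 − (-1)²) = -8 + 11 + (-4) = -1.
det M (expand along row 1) = 4·(-4) − 2·5 + (-1)·(-3) = -23.
Characteristic polynomial: λ³ − 6λ² − λ + 23 = 0.
Substitute λ = y + (tr M)/3 = y + 2.000000 to remove the quadratic term: y³ + p·y + q = 0 with p = s − (tr M)²/3 = -13.000000 and q = −2(tr M)³/27 + (tr M)·s/3 − det M = 5.000000.
Three real roots ⇒ use the trigonometric (Viète) form: r = 2√(−p/3) = 4.163332, φ = arccos(3q/(p·r)) = arccos(-0.277145) = 1.851618 rad.
y_k = r·cos(φ/3 − 2πk/3) for k = 0, 1, 2 gives y = 3.395192, 0.389149, -3.784341.
λ_k = y_k + 2.000000 gives λ = 5.3952, 2.3891, -1.7843 (check: the sum is 6.0000 = tr M).

Hence λ_max = 5.3952 and λ_min = -1.7843.


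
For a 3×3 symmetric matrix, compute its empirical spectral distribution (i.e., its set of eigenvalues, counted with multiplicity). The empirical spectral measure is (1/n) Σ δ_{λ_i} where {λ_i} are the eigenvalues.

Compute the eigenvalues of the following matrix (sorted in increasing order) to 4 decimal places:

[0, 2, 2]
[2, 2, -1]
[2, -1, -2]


Since M is real symmetric, all three eigenvalues are real; they are the roots of det(λI − M) = λ³ − (tr M) λ² + s λ − det M, where s is the sum of the principal 2×2 minors.
tr M = 0 + 2 + (-2) = 0.
s = (0·2 − 2²) + (0·(-2) − 2²) + (2·(-2) − (-1)²) = -4 + (-4) + (-5) = -13.
det M (expand along row 1) = 0·(-5) − 2·(-2) + 2·(-6) = -8.
Characteristic polynomial: λ³ − 13λ + 8 = 0.
Substitute λ = y + (tr M)/3 = y + 0.000000 to remove the quadratic term: y³ + p·y + q = 0 with p = s − (tr M)²/3 = -13.000000 and q = −2(tr M)³/27 + (tr M)·s/3 − det M = 8.000000.
Three real roots ⇒ use the trigonometric (Viète) form: r = 2√(−p/3) = 4.163332, φ = arccos(3q/(p·r)) = arccos(-0.443432) = 2.030220 rad.
y_k = r·cos(φ/3 − 2πk/3) for k = 0, 1, 2 gives y = 3.245810, 0.635089, -3.880899.
λ_k = y_k + 0.000000 gives λ = 3.2458, 0.6351, -3.8809 (check: the sum is 0.0000 = tr M).

Eigenvalues sorted in increasing order: [-3.8809, 0.6351, 3.2458].


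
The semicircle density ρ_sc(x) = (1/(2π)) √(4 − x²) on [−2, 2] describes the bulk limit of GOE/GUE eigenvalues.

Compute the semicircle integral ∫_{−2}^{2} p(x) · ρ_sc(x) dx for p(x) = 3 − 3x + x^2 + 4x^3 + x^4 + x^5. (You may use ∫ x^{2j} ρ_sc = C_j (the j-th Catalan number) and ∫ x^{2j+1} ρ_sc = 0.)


Write p(x) = Σ a_i x^i, split into monomials and integrate each against ρ_sc separately.
Using ∫ x^{2j} ρ_sc = C_j = (1/(j+1)) C(2j, j) (Catalan numbers) and ∫ x^{2j+1} ρ_sc = 0 (odd monomials vanish by symmetry):
  i = 0 (even): a_0 · C_{0} = 3 · 1 = 3
  i = 1 (odd): ∫ x^1 ρ_sc = 0 (vanishes)
  i = 2 (even): a_2 · C_{1} = 1 · 1 = 1
  i = 3 (odd): ∫ x^3 ρ_sc = 0 (vanishes)
  i = 4 (even): a_4 · C_{2} = 1 · 2 = 2
  i = 5 (odd): ∫ x^5 ρ_sc = 0 (vanishes)

Summing the contributions: ∫_{−2}^{2} p(x) ρ_sc(x) dx = 3 + 1 + 2 = 6.


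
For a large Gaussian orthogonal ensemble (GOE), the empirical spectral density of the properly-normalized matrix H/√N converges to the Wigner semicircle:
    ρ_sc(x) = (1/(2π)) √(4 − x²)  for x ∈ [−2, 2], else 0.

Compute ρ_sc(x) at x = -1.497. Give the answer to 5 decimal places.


ρ_sc(x) = (1/(2π)) √(4 − x²). With x = -1.497:
  4 − x² = 4 − (-1.497)² = 4 − 2.241009 = 1.758991.
  √(4 − x²) = 1.326270.
  1/(2π) = 0.159155.
  ρ_sc(-1.497) = 0.159155 · 1.326270 = 0.211082.

Rounded to 5 decimal places: ρ_sc(-1.497) ≈ 0.21108.


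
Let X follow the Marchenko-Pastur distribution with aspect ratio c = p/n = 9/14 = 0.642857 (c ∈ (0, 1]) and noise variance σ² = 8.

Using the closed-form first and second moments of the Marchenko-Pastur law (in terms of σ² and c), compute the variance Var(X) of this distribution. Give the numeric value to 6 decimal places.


Recall the MP moments m_1 = E[X] = σ² and m_2 = E[X²] = σ⁴ (1 + c).
m_1 = E[X] = σ² = 8, so m_1² = 64.
m_2 = E[X²] = σ⁴ (1 + c) = 64 · (1 + 0.642857) = 64 · 1.642857 = 105.142857.
(Note m_2 − m_1² simplifies to c · σ⁴ = 0.642857 · 64.)

Var(X) = m_2 − m_1² = 105.142857 − 64 = 41.142857.


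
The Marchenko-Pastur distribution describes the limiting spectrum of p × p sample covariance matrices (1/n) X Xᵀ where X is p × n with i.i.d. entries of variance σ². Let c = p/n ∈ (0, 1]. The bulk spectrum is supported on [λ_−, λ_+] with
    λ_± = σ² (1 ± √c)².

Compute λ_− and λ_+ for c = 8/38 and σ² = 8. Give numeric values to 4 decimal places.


c = 8/38 = 0.210526; √c = 0.458831.
λ_− = σ² (1 − √c)² = 8 · (1 − 0.458831)² = 8 · (0.541169)² = 2.342907.
λ_+ = σ² (1 + √c)² = 8 · (1 + 0.458831)² = 8 · (1.458831)² = 17.025514.

Rounded to 4 decimal places: λ_− ≈ 2.3429, λ_+ ≈ 17.0255.


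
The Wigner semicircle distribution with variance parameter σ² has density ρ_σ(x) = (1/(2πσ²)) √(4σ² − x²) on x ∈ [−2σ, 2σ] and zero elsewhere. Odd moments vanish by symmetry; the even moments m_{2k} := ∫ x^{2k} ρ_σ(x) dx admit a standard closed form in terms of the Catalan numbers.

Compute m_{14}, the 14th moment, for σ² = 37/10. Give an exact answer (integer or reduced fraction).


By the scaled semicircle moment identity, m_{2k} = σ^{2k} · C_k with k = 7.
C_7 = (1/(k+1)) · C(2k, k) = (1/8) · C(14, 7) = (1/8) · 3432 = 429.
σ^{2k} = (σ²)^k = (37/10)^7 = 94931877133/10000000.

Therefore m_{14} = σ^{14} · C_7 = (94931877133/10000000) · 429 = 40725775290057/10000000.


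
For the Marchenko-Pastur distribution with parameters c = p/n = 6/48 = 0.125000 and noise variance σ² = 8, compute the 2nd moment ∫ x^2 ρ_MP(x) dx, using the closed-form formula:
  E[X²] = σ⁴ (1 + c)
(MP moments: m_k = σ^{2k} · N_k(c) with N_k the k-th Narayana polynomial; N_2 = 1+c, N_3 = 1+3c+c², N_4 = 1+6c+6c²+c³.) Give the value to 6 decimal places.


E[X²] = σ⁴ (1 + c) (second MP moment). With σ² = 8 (so σ⁴ = 64) and c = 6/48 = 0.125000: E[X²] = 64 · (1 + 0.125000) = 64 · 1.125000.

So E[X^2] = 72.000000.


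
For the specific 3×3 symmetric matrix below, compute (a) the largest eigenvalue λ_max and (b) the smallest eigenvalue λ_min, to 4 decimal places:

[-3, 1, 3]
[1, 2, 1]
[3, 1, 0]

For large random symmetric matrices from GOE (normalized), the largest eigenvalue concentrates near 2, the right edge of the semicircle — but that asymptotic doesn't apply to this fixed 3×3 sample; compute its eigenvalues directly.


Since M is real symmetric, all three eigenvalues are real; they are the roots of det(λI − M) = λ³ − (tr M) λ² + s λ − det M, where s is the sum of the principal 2×2 minors.
tr M = -3 + 2 + 0 = -1.
s = ((-3)·2 − 1²) + ((-3)·0 − 3²) + (2·0 − 1²) = -7 + (-9) + (-1) = -17.
det M (expand along row 1) = (-3)·(-1) − 1·(-3) + 3·(-5) = -9.
Characteristic polynomial: λ³ + λ² − 17λ + 9 = 0.
Substitute λ = y + (tr M)/3 = y − 0.333333 to remove the quadratic term: y³ + p·y + q = 0 with p = s − (tr M)²/3 = -17.333333 and q = −2(tr M)³/27 + (tr M)·s/3 − det M = 14.740741.
Three real roots ⇒ use the trigonometric (Viète) form: r = 2√(−p/3) = 4.807402, φ = arccos(3q/(p·r)) = arccos(-0.530699) = 2.130221 rad.
y_k = r·cos(φ/3 − 2πk/3) for k = 0, 1, 2 gives y = 3.645519, 0.891273, -4.536793.
λ_k = y_k − 0.333333 gives λ = 3.3122, 0.5579, -4.8701 (check: the sum is -1.0000 = tr M).

Hence λ_max = 3.3122 and λ_min = -4.8701.


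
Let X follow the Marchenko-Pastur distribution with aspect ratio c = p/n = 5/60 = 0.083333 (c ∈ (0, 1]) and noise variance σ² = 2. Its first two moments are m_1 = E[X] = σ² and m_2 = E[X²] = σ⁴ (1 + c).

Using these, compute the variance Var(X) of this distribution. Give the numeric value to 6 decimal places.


m_1 = E[X] = σ² = 2, so m_1² = 4.
m_2 = E[X²] = σ⁴ (1 + c) = 4 · (1 + 0.083333) = 4 · 1.083333 = 4.333333.
(Note m_2 − m_1² simplifies to c · σ⁴ = 0.083333 · 4.)

Var(X) = m_2 − m_1² = 4.333333 − 4 = 0.333333.


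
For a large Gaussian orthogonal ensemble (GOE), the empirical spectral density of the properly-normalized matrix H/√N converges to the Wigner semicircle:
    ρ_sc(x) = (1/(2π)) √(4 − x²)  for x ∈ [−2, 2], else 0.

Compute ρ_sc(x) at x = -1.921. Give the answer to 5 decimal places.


ρ_sc(x) = (1/(2π)) √(4 − x²). With x = -1.921:
  4 − x² = 4 − (-1.921)² = 4 − 3.690241 = 0.309759.
  √(4 − x²) = 0.556560.
  1/(2π) = 0.159155.
  ρ_sc(-1.921) = 0.159155 · 0.556560 = 0.088579.

Rounded to 5 decimal places: ρ_sc(-1.921) ≈ 0.08858.


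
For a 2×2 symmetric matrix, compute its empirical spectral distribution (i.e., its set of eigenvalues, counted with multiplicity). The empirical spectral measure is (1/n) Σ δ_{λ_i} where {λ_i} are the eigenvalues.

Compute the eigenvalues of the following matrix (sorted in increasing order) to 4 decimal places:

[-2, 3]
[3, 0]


Since M is real symmetric, both eigenvalues are real; they are the roots of det(λI − M) = λ² − (tr M) λ + det M.
tr M = -2 + 0 = -2.
det M = (-2)·0 − 3² = 0 − 9 = -9.
Characteristic polynomial: λ² + 2λ − 9 = 0.
Discriminant Δ = (tr M)² − 4·det M = 4 − (-36) = 40; √Δ = 6.324555.
λ = (tr M ± √Δ)/2 = (-2 ± 6.324555)/2, giving (tr M − √Δ)/2 = -4.1623 and (tr M + √Δ)/2 = 2.1623.

Eigenvalues sorted in increasing order: [-4.1623, 2.1623].


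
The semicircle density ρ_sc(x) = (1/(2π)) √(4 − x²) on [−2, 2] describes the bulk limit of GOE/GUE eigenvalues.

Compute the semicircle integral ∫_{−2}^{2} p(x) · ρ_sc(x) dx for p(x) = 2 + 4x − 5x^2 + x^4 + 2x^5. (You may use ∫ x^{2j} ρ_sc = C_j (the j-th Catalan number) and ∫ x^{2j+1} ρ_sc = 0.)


Write p(x) = Σ a_i x^i, split into monomials and integrate each against ρ_sc separately.
Using ∫ x^{2j} ρ_sc = C_j = (1/(j+1)) C(2j, j) (Catalan numbers) and ∫ x^{2j+1} ρ_sc = 0 (odd monomials vanish by symmetry):
  i = 0 (even): a_0 · C_{0} = 2 · 1 = 2
  i = 1 (odd): ∫ x^1 ρ_sc = 0 (vanishes)
  i = 2 (even): a_2 · C_{1} = -5 · 1 = -5
  i = 4 (even): a_4 · C_{2} = 1 · 2 = 2
  i = 5 (odd): ∫ x^5 ρ_sc = 0 (vanishes)

Summing the contributions: ∫_{−2}^{2} p(x) ρ_sc(x) dx = 2 + (-5) + 2 = -1.


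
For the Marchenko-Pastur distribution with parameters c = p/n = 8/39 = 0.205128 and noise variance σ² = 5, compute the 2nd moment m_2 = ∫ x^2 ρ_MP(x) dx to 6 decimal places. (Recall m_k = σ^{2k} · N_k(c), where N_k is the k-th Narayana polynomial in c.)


E[X²] = σ⁴ (1 + c) (second MP moment). With σ² = 5 (so σ⁴ = 25) and c = 8/39 = 0.205128: E[X²] = 25 · (1 + 0.205128) = 25 · 1.205128.

So E[X^2] = 30.128205.


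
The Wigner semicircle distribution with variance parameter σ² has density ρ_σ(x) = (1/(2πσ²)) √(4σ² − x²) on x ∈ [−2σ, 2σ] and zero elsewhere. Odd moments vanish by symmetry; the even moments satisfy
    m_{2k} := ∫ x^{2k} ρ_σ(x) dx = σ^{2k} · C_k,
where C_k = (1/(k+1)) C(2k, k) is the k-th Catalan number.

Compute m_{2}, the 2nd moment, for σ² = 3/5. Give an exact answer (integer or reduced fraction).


By the scaled semicircle moment identity, m_{2k} = σ^{2k} · C_k with k = 1.
C_1 = (1/(k+1)) · C(2k, k) = (1/2) · C(2, 1) = (1/2) · 2 = 1.
σ^{2k} = (σ²)^k = (3/5)^1 = 3/5.

Therefore m_{2} = σ^{2} · C_1 = (3/5) · 1 = 3/5.


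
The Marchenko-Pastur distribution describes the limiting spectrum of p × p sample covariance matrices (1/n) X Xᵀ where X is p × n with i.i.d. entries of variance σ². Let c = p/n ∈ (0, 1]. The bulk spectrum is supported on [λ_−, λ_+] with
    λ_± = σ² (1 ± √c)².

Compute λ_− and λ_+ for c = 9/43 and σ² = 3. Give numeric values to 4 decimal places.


c = 9/43 = 0.209302; √c = 0.457496.
λ_− = σ² (1 − √c)² = 3 · (1 − 0.457496)² = 3 · (0.542504)² = 0.882933.
λ_+ = σ² (1 + √c)² = 3 · (1 + 0.457496)² = 3 · (1.457496)² = 6.372881.

Rounded to 4 decimal places: λ_− ≈ 0.8829, λ_+ ≈ 6.3729.


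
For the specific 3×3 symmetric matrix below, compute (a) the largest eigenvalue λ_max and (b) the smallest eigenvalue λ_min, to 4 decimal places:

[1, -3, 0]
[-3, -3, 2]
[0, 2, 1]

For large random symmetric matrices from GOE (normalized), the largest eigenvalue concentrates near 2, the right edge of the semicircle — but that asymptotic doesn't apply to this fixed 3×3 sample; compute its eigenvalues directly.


Since M is real symmetric, all three eigenvalues are real; they are the roots of det(λI − M) = λ³ − (tr M) λ² + s λ − det M, where s is the sum of the principal 2×2 minors.
tr M = 1 + (-3) + 1 = -1.
s = (1·(-3) − (-3)²) + (1·1 − 0²) + ((-3)·1 − 2²) = -12 + 1 + (-7) = -18.
det M (expand along row 1) = 1·(-7) − (-3)·(-3) + 0·(-6) = -16.
Characteristic polynomial: λ³ + λ² − 18λ + 16 = 0.
Substitute λ = y + (tr M)/3 = y − 0.333333 to remove the quadratic term: y³ + p·y + q = 0 with p = s − (tr M)²/3 = -18.333333 and q = −2(tr M)³/27 + (tr M)·s/3 − det M = 22.074074.
Three real roots ⇒ use the trigonometric (Viète) form: r = 2√(−p/3) = 4.944132, φ = arccos(3q/(p·r)) = arccos(-0.730587) = 2.389978 rad.
y_k = r·cos(φ/3 − 2πk/3) for k = 0, 1, 2 gives y = 3.456439, 1.333333, -4.789772.
λ_k = y_k − 0.333333 gives λ = 3.1231, 1.0000, -5.1231 (check: the sum is -1.0000 = tr M).

Hence λ_max = 3.1231 and λ_min = -5.1231.


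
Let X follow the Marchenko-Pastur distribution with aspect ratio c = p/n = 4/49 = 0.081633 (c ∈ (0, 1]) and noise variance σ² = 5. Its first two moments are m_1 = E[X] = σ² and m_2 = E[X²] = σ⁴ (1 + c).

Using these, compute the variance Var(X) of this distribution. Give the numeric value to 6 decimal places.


m_1 = E[X] = σ² = 5, so m_1² = 25.
m_2 = E[X²] = σ⁴ (1 + c) = 25 · (1 + 0.081633) = 25 · 1.081633 = 27.040816.
(Note m_2 − m_1² simplifies to c · σ⁴ = 0.081633 · 25.)

Var(X) = m_2 − m_1² = 27.040816 − 25 = 2.040816.


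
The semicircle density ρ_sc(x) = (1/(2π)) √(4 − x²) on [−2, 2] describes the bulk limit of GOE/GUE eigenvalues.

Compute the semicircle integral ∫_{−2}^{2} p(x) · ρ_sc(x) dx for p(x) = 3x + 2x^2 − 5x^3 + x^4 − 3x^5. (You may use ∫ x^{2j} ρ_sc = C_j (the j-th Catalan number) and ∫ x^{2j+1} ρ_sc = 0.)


Write p(x) = Σ a_i x^i, split into monomials and integrate each against ρ_sc separately.
Using ∫ x^{2j} ρ_sc = C_j = (1/(j+1)) C(2j, j) (Catalan numbers) and ∫ x^{2j+1} ρ_sc = 0 (odd monomials vanish by symmetry):
  i = 1 (odd): ∫ x^1 ρ_sc = 0 (vanishes)
  i = 2 (even): a_2 · C_{1} = 2 · 1 = 2
  i = 3 (odd): ∫ x^3 ρ_sc = 0 (vanishes)
  i = 4 (even): a_4 · C_{2} = 1 · 2 = 2
  i = 5 (odd): ∫ x^5 ρ_sc = 0 (vanishes)

Summing the contributions: ∫_{−2}^{2} p(x) ρ_sc(x) dx = 2 + 2 = 4.


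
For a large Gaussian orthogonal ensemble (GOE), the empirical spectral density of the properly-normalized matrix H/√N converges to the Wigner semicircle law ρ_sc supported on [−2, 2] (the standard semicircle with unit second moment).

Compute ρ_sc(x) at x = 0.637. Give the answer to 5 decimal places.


ρ_sc(x) = (1/(2π)) √(4 − x²). With x = 0.637:
  4 − x² = 4 − (0.637)² = 4 − 0.405769 = 3.594231.
  √(4 − x²) = 1.895846.
  1/(2π) = 0.159155.
  ρ_sc(0.637) = 0.159155 · 1.895846 = 0.301733.

Rounded to 5 decimal places: ρ_sc(0.637) ≈ 0.30173.


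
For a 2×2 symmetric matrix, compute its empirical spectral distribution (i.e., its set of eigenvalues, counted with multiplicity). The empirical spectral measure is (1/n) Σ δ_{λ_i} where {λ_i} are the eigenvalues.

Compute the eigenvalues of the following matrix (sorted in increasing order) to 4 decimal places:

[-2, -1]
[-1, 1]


Since M is real symmetric, both eigenvalues are real; they are the roots of det(λI − M) = λ² − (tr M) λ + det M.
tr M = -2 + 1 = -1.
det M = (-2)·1 − (-1)² = -2 − 1 = -3.
Characteristic polynomial: λ² + λ − 3 = 0.
Discriminant Δ = (tr M)² − 4·det M = 1 − (-12) = 13; √Δ = 3.605551.
λ = (tr M ± √Δ)/2 = (-1 ± 3.605551)/2, giving (tr M − √Δ)/2 = -2.3028 and (tr M + √Δ)/2 = 1.3028.

Eigenvalues sorted in increasing order: [-2.3028, 1.3028].


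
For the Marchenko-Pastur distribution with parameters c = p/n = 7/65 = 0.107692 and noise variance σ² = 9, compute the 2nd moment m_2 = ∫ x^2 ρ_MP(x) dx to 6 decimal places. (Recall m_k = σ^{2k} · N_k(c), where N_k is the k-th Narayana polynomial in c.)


E[X²] = σ⁴ (1 + c) (second MP moment). With σ² = 9 (so σ⁴ = 81) and c = 7/65 = 0.107692: E[X²] = 81 · (1 + 0.107692) = 81 · 1.107692.

So E[X^2] = 89.723077.


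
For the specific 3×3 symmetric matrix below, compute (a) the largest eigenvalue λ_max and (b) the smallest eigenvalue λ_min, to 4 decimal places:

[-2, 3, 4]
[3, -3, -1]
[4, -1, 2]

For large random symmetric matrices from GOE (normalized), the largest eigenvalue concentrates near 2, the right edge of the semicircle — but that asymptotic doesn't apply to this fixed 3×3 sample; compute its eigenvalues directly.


Since M is real symmetric, all three eigenvalues are real; they are the roots of det(λI − M) = λ³ − (tr M) λ² + s λ − det M, where s is the sum of the principal 2×2 minors.
tr M = -2 + (-3) + 2 = -3.
s = ((-2)·(-3) − 3²) + ((-2)·2 − 4²) + ((-3)·2 − (-1)²) = -3 + (-20) + (-7) = -30.
det M (expand along row 1) = (-2)·(-7) − 3·10 + 4·9 = 20.
Characteristic polynomial: λ³ + 3λ² − 30λ − 20 = 0.
Substitute λ = y + (tr M)/3 = y − 1.000000 to remove the quadratic term: y³ + p·y + q = 0 with p = s − (tr M)²/3 = -33.000000 and q = −2(tr M)³/27 + (tr M)·s/3 − det M = 12.000000.
Three real roots ⇒ use the trigonometric (Viète) form: r = 2√(−p/3) = 6.633250, φ = arccos(3q/(p·r)) = arccos(-0.164461) = 1.736008 rad.
y_k = r·cos(φ/3 − 2πk/3) for k = 0, 1, 2 gives y = 5.553298, 0.365111, -5.918410.
λ_k = y_k − 1.000000 gives λ = 4.5533, -0.6349, -6.9184 (check: the sum is -3.0000 = tr M).

Hence λ_max = 4.5533 and λ_min = -6.9184.


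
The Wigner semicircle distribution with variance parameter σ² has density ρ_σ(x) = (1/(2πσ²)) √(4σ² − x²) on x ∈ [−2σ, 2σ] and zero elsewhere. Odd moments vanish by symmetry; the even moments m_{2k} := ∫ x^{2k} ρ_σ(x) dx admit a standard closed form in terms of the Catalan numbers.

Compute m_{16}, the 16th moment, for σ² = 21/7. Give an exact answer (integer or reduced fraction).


By the scaled semicircle moment identity, m_{2k} = σ^{2k} · C_k with k = 8.
C_8 = (1/(k+1)) · C(2k, k) = (1/9) · C(16, 8) = (1/9) · 12870 = 1430.
σ^{2k} = (σ²)^k = (21/7)^8 = 6561.

Therefore m_{16} = σ^{16} · C_8 = 6561 · 1430 = 9382230.


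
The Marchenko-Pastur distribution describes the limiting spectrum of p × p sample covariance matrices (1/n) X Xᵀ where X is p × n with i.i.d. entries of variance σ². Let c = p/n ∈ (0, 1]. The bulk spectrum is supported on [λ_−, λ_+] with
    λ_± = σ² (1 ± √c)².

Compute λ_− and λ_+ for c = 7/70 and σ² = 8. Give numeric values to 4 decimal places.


c = 7/70 = 0.100000; √c = 0.316228.
λ_− = σ² (1 − √c)² = 8 · (1 − 0.316228)² = 8 · (0.683772)² = 3.740356.
λ_+ = σ² (1 + √c)² = 8 · (1 + 0.316228)² = 8 · (1.316228)² = 13.859644.

Rounded to 4 decimal places: λ_− ≈ 3.7404, λ_+ ≈ 13.8596.


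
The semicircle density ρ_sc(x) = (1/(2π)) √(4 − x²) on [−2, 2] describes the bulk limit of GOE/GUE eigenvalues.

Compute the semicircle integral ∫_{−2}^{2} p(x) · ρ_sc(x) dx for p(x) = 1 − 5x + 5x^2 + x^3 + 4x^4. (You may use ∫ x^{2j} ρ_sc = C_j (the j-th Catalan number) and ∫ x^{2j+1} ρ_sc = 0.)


Write p(x) = Σ a_i x^i, split into monomials and integrate each against ρ_sc separately.
Using ∫ x^{2j} ρ_sc = C_j = (1/(j+1)) C(2j, j) (Catalan numbers) and ∫ x^{2j+1} ρ_sc = 0 (odd monomials vanish by symmetry):
  i = 0 (even): a_0 · C_{0} = 1 · 1 = 1
  i = 1 (odd): ∫ x^1 ρ_sc = 0 (vanishes)
  i = 2 (even): a_2 · C_{1} = 5 · 1 = 5
  i = 3 (odd): ∫ x^3 ρ_sc = 0 (vanishes)
  i = 4 (even): a_4 · C_{2} = 4 · 2 = 8

Summing the contributions: ∫_{−2}^{2} p(x) ρ_sc(x) dx = 1 + 5 + 8 = 14.


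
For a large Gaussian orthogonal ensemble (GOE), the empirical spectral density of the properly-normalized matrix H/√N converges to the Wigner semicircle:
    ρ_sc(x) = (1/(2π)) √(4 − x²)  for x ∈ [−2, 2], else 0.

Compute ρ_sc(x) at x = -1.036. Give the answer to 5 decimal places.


ρ_sc(x) = (1/(2π)) √(4 − x²). With x = -1.036:
  4 − x² = 4 − (-1.036)² = 4 − 1.073296 = 2.926704.
  √(4 − x²) = 1.710761.
  1/(2π) = 0.159155.
  ρ_sc(-1.036) = 0.159155 · 1.710761 = 0.272276.

Rounded to 5 decimal places: ρ_sc(-1.036) ≈ 0.27228.


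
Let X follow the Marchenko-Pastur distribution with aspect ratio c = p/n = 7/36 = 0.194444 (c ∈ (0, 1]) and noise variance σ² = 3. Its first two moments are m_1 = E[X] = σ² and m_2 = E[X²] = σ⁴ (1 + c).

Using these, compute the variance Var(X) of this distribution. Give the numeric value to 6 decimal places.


m_1 = E[X] = σ² = 3, so m_1² = 9.
m_2 = E[X²] = σ⁴ (1 + c) = 9 · (1 + 0.194444) = 9 · 1.194444 = 10.750000.
(Note m_2 − m_1² simplifies to c · σ⁴ = 0.194444 · 9.)

Var(X) = m_2 − m_1² = 10.750000 − 9 = 1.750000.


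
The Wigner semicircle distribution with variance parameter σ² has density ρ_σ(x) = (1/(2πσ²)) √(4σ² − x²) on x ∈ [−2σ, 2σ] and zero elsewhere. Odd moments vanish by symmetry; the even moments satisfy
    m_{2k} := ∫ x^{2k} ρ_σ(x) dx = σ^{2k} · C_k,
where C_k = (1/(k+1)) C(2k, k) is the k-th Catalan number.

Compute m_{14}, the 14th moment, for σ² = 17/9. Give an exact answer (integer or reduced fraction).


By the scaled semicircle moment identity, m_{2k} = σ^{2k} · C_k with k = 7.
C_7 = (1/(k+1)) · C(2k, k) = (1/8) · C(14, 7) = (1/8) · 3432 = 429.
σ^{2k} = (σ²)^k = (17/9)^7 = 410338673/4782969.

Therefore m_{14} = σ^{14} · C_7 = (410338673/4782969) · 429 = 58678430239/1594323.


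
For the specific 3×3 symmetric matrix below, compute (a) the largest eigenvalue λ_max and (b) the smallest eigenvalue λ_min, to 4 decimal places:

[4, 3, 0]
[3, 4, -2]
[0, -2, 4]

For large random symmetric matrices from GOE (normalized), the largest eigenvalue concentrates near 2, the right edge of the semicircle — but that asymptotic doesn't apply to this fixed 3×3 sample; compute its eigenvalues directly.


Since M is real symmetric, all three eigenvalues are real; they are the roots of det(λI − M) = λ³ − (tr M) λ² + s λ − det M, where s is the sum of the principal 2×2 minors.
tr M = 4 + 4 + 4 = 12.
s = (4·4 − 3²) + (4·4 − 0²) + (4·4 − (-2)²) = 7 + 16 + 12 = 35.
det M (expand along row 1) = 4·12 − 3·12 + 0·(-6) = 12.
Characteristic polynomial: λ³ − 12λ² + 35λ − 12 = 0.
Substitute λ = y + (tr M)/3 = y + 4.000000 to remove the quadratic term: y³ + p·y + q = 0 with p = s − (tr M)²/3 = -13.000000 and q = −2(tr M)³/27 + (tr M)·s/3 − det M = 0.000000.
Three real roots ⇒ use the trigonometric (Viète) form: r = 2√(−p/3) = 4.163332, φ = arccos(3q/(p·r)) = arccos(0.000000) = 1.570796 rad.
y_k = r·cos(φ/3 − 2πk/3) for k = 0, 1, 2 gives y = 3.605551, 0.000000, -3.605551.
λ_k = y_k + 4.000000 gives λ = 7.6056, 4.0000, 0.3944 (check: the sum is 12.0000 = tr M).

Hence λ_max = 7.6056 and λ_min = 0.3944.


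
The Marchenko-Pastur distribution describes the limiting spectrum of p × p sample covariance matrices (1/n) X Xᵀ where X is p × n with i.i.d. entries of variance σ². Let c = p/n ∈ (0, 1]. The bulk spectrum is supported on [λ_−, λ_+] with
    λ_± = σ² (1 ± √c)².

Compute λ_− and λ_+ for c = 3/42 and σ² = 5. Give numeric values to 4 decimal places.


c = 3/42 = 0.071429; √c = 0.267261.
λ_− = σ² (1 − √c)² = 5 · (1 − 0.267261)² = 5 · (0.732739)² = 2.684530.
λ_+ = σ² (1 + √c)² = 5 · (1 + 0.267261)² = 5 · (1.267261)² = 8.029755.

Rounded to 4 decimal places: λ_− ≈ 2.6845, λ_+ ≈ 8.0298.


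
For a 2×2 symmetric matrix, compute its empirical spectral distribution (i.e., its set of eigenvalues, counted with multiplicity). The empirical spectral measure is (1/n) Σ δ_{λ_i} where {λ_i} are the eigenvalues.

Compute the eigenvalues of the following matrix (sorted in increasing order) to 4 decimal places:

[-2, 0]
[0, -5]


Since M is real symmetric, both eigenvalues are real; they are the roots of det(λI − M) = λ² − (tr M) λ + det M.
tr M = -2 + (-5) = -7.
det M = (-2)·(-5) − 0² = 10 − 0 = 10.
Characteristic polynomial: λ² + 7λ + 10 = 0.
Discriminant Δ = (tr M)² − 4·det M = 49 − 40 = 9; √Δ = 3.000000.
λ = (tr M ± √Δ)/2 = (-7 ± 3.000000)/2, giving (tr M − √Δ)/2 = -5.0000 and (tr M + √Δ)/2 = -2.0000.

Eigenvalues sorted in increasing order: [-5.0000, -2.0000].


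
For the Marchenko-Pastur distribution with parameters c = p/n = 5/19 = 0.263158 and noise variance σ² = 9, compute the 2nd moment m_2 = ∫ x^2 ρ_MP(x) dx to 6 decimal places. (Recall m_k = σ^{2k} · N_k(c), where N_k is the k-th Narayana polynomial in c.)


E[X²] = σ⁴ (1 + c) (second MP moment). With σ² = 9 (so σ⁴ = 81) and c = 5/19 = 0.263158: E[X²] = 81 · (1 + 0.263158) = 81 · 1.263158.

So E[X^2] = 102.315789.


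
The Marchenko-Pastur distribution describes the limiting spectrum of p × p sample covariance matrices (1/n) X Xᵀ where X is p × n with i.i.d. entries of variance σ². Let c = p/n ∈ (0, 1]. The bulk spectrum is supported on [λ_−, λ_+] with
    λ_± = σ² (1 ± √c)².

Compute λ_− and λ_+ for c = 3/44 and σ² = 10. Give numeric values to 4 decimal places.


c = 3/44 = 0.068182; √c = 0.261116.
λ_− = σ² (1 − √c)² = 10 · (1 − 0.261116)² = 10 · (0.738884)² = 5.459489.
λ_+ = σ² (1 + √c)² = 10 · (1 + 0.261116)² = 10 · (1.261116)² = 15.904148.

Rounded to 4 decimal places: λ_− ≈ 5.4595, λ_+ ≈ 15.9041.


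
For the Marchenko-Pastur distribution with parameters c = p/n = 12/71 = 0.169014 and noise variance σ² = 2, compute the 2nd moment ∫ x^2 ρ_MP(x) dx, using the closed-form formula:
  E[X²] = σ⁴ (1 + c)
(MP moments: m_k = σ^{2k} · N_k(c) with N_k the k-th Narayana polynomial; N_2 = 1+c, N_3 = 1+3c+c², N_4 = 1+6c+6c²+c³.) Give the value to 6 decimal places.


E[X²] = σ⁴ (1 + c) (second MP moment). With σ² = 2 (so σ⁴ = 4) and c = 12/71 = 0.169014: E[X²] = 4 · (1 + 0.169014) = 4 · 1.169014.

So E[X^2] = 4.676056.
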